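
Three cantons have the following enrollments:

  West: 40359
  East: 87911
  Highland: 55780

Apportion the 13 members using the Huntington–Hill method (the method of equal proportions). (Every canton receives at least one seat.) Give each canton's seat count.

With divisor 14808: modified quotas West 2.725, East 5.937, Highland 3.767.
Geometric-mean thresholds: West √(2·3)=2.449, East √(5·6)=5.477, Highland √(3·4)=3.464.
Each quota rounded against its threshold gives West 3, East 6, Highland 4 (total 13).

West=3, East=6, Highland=4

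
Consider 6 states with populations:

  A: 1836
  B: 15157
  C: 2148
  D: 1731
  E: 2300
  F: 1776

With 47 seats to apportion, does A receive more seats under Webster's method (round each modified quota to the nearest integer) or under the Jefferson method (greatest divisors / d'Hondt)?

Webster: A 4, B 29, C 4, D 3, E 4, F 3.
Jefferson: A 3, B 30, C 4, D 3, E 4, F 3.
A gets 4 under Webster and 3 under Jefferson.

Webster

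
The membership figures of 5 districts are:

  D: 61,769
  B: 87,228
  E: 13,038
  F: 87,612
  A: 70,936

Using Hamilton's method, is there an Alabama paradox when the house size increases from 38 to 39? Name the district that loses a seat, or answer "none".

At 38 seats: D 7, B 10, E 2, F 10, A 9.
At 39 seats: D 7, B 11, E 1, F 11, A 9.
E drops from 2 to 1.

E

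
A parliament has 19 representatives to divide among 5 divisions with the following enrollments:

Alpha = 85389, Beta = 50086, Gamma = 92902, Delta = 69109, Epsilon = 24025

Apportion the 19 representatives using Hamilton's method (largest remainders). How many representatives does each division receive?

Alpha: 5, Beta: 3, Gamma: 6, Delta: 4, Epsilon: 1

Standard divisor: 321511 ÷ 19 ≈ 16921.632.
Standard quotas: Alpha 5.0461, Beta 2.9599, Gamma 5.4901, Delta 4.0841, Epsilon 1.4198.
Lower quotas: Alpha 5, Beta 2, Gamma 5, Delta 4, Epsilon 1 (sum 17, leaving 2 seats).
Remainders in descending order: Beta 0.9599, Gamma 0.4901, Epsilon 0.4198, Delta 0.0841, Alpha 0.0461.
The surplus seats go to Beta, Gamma.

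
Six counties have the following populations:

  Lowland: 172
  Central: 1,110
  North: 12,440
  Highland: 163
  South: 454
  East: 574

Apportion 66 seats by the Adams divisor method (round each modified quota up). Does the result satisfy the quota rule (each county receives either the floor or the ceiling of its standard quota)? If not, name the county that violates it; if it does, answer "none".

Standard quotas: Lowland 0.761, Central 4.912, North 55.055, Highland 0.721, South 2.009, East 2.540.
Adams allocation: Lowland 1, Central 5, North 54, Highland 1, South 2, East 3.
North has quota 55.055 (lower 55, upper 56) but receives 54 — outside the quota interval.

North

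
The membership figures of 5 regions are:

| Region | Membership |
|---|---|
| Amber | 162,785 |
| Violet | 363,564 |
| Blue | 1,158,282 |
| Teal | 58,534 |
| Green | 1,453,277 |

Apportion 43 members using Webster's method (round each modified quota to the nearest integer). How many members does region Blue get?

Standard divisor 3196442/43 ≈ 74335.86; standard quotas: Amber 2.190, Violet 4.891, Blue 15.582, Teal 0.787, Green 19.550.
Rounding to the nearest integer gives 2, 5, 16, 1, 20 = 44 seats, so the divisor must be adjusted.
With modified divisor 74630: modified quotas Amber 2.181, Violet 4.872, Blue 15.520, Teal 0.784, Green 19.473.
Rounding to the nearest integer: Amber 2, Violet 5, Blue 16, Teal 1, Green 19 (total 43).
Blue receives 16.

16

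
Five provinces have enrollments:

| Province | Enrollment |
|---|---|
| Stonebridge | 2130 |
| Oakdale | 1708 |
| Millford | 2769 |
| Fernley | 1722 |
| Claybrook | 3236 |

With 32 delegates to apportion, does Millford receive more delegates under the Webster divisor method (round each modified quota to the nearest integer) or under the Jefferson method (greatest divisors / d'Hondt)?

Webster: Stonebridge 6, Oakdale 5, Millford 7, Fernley 5, Claybrook 9.
Jefferson: Stonebridge 6, Oakdale 4, Millford 8, Fernley 5, Claybrook 9.
Millford gets 7 under Webster and 8 under Jefferson.

Jefferson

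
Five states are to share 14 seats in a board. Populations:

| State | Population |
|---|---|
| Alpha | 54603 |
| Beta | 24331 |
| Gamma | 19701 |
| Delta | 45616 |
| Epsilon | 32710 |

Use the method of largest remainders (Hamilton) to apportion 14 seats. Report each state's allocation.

The standard divisor is 176961/14 ≈ 12640.071.
Standard quotas: Alpha 4.3198, Beta 1.9249, Gamma 1.5586, Delta 3.6088, Epsilon 2.5878.
Lower quotas: Alpha 4, Beta 1, Gamma 1, Delta 3, Epsilon 2 (sum 11, leaving 3 seats).
Remainders in descending order: Beta 0.9249, Delta 0.6088, Epsilon 0.5878, Gamma 0.5586, Alpha 0.3198.
The surplus seats go to Beta, Delta, Epsilon.

Alpha 4, Beta 2, Gamma 1, Delta 4, Epsilon 3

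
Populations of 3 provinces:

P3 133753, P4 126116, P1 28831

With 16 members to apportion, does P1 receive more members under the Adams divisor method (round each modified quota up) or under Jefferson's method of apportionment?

Adams: P3 7, P4 7, P1 2.
Jefferson: P3 8, P4 7, P1 1.
P1 gets 2 under Adams and 1 under Jefferson.

Adams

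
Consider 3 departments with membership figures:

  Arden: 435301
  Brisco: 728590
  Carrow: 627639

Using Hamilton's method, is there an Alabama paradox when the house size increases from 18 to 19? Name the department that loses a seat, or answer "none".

At 18 seats: Arden 5, Brisco 7, Carrow 6.
At 19 seats: Arden 4, Brisco 8, Carrow 7.
Arden drops from 5 to 4.

Arden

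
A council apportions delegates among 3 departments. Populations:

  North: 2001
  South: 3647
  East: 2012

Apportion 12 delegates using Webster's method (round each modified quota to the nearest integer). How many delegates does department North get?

Standard divisor 7660/12 ≈ 638.333; standard quotas: North 3.135, South 5.713, East 3.152.
Rounding to the nearest integer gives North 3, South 6, East 3 — total 12, matching the house size, so no adjustment is needed.
North receives 3.

3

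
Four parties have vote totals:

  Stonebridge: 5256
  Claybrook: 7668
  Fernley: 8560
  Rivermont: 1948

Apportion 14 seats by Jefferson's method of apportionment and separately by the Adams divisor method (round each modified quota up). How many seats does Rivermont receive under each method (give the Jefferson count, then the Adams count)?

Jefferson: Stonebridge 3, Claybrook 5, Fernley 5, Rivermont 1.
Adams: Stonebridge 3, Claybrook 4, Fernley 5, Rivermont 2.
Rivermont gets 1 under Jefferson and 2 under Adams.

1 and 2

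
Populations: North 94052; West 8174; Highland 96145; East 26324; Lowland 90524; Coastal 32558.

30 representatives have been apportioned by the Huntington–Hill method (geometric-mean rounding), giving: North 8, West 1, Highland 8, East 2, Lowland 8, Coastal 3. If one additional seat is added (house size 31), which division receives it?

Highland

Priority for the next seat is population ÷ (√(s·(s+1))).
Priorities: North 11084.134, West 5779.891, Highland 11330.797, East 10746.728, Lowland 10668.356, Coastal 9398.685.
Highest priority: Highland.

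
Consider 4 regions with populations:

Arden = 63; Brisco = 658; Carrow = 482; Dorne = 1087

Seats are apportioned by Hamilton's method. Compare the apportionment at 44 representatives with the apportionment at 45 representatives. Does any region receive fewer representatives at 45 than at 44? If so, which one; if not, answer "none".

none

At 44 seats: Arden 1, Brisco 13, Carrow 9, Dorne 21.
At 45 seats: Arden 1, Brisco 13, Carrow 10, Dorne 21.
No region's allocation decreased.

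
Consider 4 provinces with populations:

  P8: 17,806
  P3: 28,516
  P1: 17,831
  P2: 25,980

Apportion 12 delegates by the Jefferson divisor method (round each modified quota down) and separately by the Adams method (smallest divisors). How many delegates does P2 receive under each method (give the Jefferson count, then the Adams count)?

Jefferson: P8 2, P3 4, P1 2, P2 4.
Adams: P8 2, P3 4, P1 3, P2 3.
P2 gets 4 under Jefferson and 3 under Adams.

4 and 3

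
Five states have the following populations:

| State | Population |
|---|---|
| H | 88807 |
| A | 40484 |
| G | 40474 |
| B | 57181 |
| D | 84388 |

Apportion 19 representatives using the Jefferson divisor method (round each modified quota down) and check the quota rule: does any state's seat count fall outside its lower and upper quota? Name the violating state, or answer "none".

none

Standard quotas: H 5.420, A 2.471, G 2.470, B 3.490, D 5.150.
Jefferson allocation: H 6, A 2, G 2, B 4, D 5.
Every allocation lies between the lower and upper quota.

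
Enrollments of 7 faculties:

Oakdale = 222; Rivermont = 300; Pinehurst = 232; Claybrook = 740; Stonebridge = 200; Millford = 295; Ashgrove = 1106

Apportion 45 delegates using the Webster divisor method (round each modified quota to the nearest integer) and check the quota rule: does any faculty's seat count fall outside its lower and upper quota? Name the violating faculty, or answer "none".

none

Standard quotas: Oakdale 3.228, Rivermont 4.362, Pinehurst 3.373, Claybrook 10.759, Stonebridge 2.908, Millford 4.289, Ashgrove 16.081.
Webster allocation: Oakdale 3, Rivermont 4, Pinehurst 3, Claybrook 11, Stonebridge 3, Millford 4, Ashgrove 17.
Every allocation lies between the lower and upper quota.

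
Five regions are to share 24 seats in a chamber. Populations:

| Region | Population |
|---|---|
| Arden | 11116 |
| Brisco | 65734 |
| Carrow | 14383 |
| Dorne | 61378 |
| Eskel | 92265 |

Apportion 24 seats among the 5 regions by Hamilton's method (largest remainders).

Arden=1; Brisco=7; Carrow=1; Dorne=6; Eskel=9

Standard divisor: 244876 ÷ 24 ≈ 10203.167.
Standard quotas: Arden 1.0895, Brisco 6.4425, Carrow 1.4097, Dorne 6.0156, Eskel 9.0428.
Lower quotas: Arden 1, Brisco 6, Carrow 1, Dorne 6, Eskel 9 (sum 23, leaving 1 seat).
Remainders in descending order: Brisco 0.4425, Carrow 0.4097, Arden 0.0895, Eskel 0.0428, Dorne 0.0156.
Largest remainder: Brisco receives the extra seat.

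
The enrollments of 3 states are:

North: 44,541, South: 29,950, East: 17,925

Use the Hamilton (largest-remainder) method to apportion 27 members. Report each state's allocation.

North 13, South 9, East 5

Total 92416; standard divisor 92416/27 ≈ 3422.815.
Standard quotas: North 13.0130, South 8.7501, East 5.2369.
Lower quotas: North 13, South 8, East 5 (sum 26, leaving 1 seat).
Remainders in descending order: South 0.7501, East 0.2369, North 0.0130.
The surplus seat goes to South.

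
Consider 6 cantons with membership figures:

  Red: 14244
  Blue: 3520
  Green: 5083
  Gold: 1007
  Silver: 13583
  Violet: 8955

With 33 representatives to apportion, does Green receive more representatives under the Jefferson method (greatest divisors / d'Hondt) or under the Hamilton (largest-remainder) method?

Hamilton

Jefferson: Red 11, Blue 2, Green 3, Gold 0, Silver 10, Violet 7.
Hamilton: Red 10, Blue 2, Green 4, Gold 1, Silver 10, Violet 6.
Green gets 3 under Jefferson and 4 under Hamilton.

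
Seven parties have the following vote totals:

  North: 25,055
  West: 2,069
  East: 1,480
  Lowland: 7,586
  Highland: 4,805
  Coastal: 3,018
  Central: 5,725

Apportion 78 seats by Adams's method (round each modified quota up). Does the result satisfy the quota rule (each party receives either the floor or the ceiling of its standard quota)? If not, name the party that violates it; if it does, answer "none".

Standard quotas: North 39.292, West 3.245, East 2.321, Lowland 11.896, Highland 7.535, Coastal 4.733, Central 8.978.
Adams allocation: North 37, West 4, East 3, Lowland 12, Highland 8, Coastal 5, Central 9.
North has quota 39.292 (lower 39, upper 40) but receives 37 — outside the quota interval.

North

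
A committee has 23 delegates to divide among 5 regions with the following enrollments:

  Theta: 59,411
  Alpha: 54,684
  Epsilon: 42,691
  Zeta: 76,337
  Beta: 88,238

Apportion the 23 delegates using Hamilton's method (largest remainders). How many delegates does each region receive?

Theta 4; Alpha 4; Epsilon 3; Zeta 6; Beta 6

Standard divisor: 321361 ÷ 23 ≈ 13972.217.
Standard quotas: Theta 4.2521, Alpha 3.9138, Epsilon 3.0554, Zeta 5.4635, Beta 6.3152.
Lower quotas: Theta 4, Alpha 3, Epsilon 3, Zeta 5, Beta 6 (sum 21, leaving 2 seats).
Remainders in descending order: Alpha 0.9138, Zeta 0.4635, Beta 0.3152, Theta 0.2521, Epsilon 0.0554.
Largest remainders: Alpha, Zeta receive the extra seats.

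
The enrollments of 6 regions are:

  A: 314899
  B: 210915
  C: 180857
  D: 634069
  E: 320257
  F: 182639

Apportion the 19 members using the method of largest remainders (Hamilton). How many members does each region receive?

The standard divisor is 1843636/19 ≈ 97033.474.
Standard quotas: A 3.2453, B 2.1736, C 1.8639, D 6.5345, E 3.3005, F 1.8822.
Lower quotas: A 3, B 2, C 1, D 6, E 3, F 1 (sum 16, leaving 3 seats).
Remainders in descending order: F 0.8822, C 0.8639, D 0.5345, E 0.3005, A 0.2453, B 0.1736.
The surplus seats go to F, C, D.

A 3; B 2; C 2; D 7; E 3; F 2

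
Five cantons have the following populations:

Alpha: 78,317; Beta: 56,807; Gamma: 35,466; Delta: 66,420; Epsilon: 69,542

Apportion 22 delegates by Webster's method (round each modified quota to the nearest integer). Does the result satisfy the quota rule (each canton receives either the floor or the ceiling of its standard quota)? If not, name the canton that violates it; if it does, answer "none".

none

Standard quotas: Alpha 5.620, Beta 4.077, Gamma 2.545, Delta 4.767, Epsilon 4.991.
Webster allocation: Alpha 6, Beta 4, Gamma 2, Delta 5, Epsilon 5.
Every allocation lies between the lower and upper quota.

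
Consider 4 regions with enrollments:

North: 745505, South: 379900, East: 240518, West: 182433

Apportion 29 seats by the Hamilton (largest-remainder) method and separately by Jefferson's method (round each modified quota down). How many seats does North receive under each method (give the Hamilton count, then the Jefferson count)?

14 and 15

Hamilton: North 14, South 7, East 5, West 3.
Jefferson: North 15, South 7, East 4, West 3.
North gets 14 under Hamilton and 15 under Jefferson.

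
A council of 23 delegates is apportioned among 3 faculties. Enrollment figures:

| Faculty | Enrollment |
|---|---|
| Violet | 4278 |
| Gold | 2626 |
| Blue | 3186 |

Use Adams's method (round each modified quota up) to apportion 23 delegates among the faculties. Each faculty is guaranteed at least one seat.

Standard divisor 10090/23 ≈ 438.696; standard quotas: Violet 9.752, Gold 5.986, Blue 7.262.
Rounding up gives 10, 6, 8 = 24 seats, so the divisor must be adjusted.
With modified divisor 470: modified quotas Violet 9.102, Gold 5.587, Blue 6.779.
Rounding up: Violet 10, Gold 6, Blue 7 (total 23).

Violet 10; Gold 6; Blue 7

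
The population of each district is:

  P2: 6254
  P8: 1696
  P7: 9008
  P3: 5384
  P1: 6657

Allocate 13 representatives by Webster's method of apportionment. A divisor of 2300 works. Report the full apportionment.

With modified divisor 2300: modified quotas P2 2.719, P8 0.737, P7 3.917, P3 2.341, P1 2.894.
Rounding to the nearest integer: P2 3, P8 1, P7 4, P3 2, P1 3 (total 13).

P2 3, P8 1, P7 4, P3 2, P1 3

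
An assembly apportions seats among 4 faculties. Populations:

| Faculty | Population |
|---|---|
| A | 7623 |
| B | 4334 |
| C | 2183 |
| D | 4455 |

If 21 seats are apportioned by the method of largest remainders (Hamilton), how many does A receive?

9

The standard divisor is 18595/21 ≈ 885.476.
Standard quotas: A 8.6089, B 4.8945, C 2.4653, D 5.0312.
Lower quotas: A 8, B 4, C 2, D 5 (sum 19, leaving 2 seats).
Remainders in descending order: B 0.8945, A 0.6089, C 0.4653, D 0.0312.
Largest remainders: B, A receive the extra seats.
A receives 9.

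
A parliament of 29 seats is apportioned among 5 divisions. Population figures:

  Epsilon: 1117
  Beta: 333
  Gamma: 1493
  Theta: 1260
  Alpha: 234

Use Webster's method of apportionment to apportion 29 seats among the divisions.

Epsilon: 7, Beta: 2, Gamma: 10, Theta: 8, Alpha: 2

Standard divisor 4437/29 ≈ 153; standard quotas: Epsilon 7.301, Beta 2.176, Gamma 9.758, Theta 8.235, Alpha 1.529.
Rounding to the nearest integer gives Epsilon 7, Beta 2, Gamma 10, Theta 8, Alpha 2 — total 29, matching the house size, so no adjustment is needed.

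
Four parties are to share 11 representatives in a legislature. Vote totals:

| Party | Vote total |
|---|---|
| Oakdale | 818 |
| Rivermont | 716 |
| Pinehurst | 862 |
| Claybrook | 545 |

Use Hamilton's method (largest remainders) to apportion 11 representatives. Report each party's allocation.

Standard divisor: 2941 ÷ 11 ≈ 267.364.
Standard quotas: Oakdale 3.060, Rivermont 2.678, Pinehurst 3.224, Claybrook 2.038.
Lower quotas: Oakdale 3, Rivermont 2, Pinehurst 3, Claybrook 2 (sum 10, leaving 1 seat).
Remainders in descending order: Rivermont 0.678, Pinehurst 0.224, Oakdale 0.060, Claybrook 0.038.
The surplus seat goes to Rivermont.

Oakdale 3, Rivermont 3, Pinehurst 3, Claybrook 2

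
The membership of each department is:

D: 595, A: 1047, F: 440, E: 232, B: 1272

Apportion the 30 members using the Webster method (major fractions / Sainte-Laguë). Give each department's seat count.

Standard divisor 3586/30 ≈ 119.533; standard quotas: D 4.978, A 8.759, F 3.681, E 1.941, B 10.641.
Rounding to the nearest integer gives 5, 9, 4, 2, 11 = 31 seats, so the divisor must be adjusted.
With modified divisor 122: modified quotas D 4.877, A 8.582, F 3.607, E 1.902, B 10.426.
Rounding to the nearest integer: D 5, A 9, F 4, E 2, B 10 (total 30).

D=5, A=9, F=4, E=2, B=10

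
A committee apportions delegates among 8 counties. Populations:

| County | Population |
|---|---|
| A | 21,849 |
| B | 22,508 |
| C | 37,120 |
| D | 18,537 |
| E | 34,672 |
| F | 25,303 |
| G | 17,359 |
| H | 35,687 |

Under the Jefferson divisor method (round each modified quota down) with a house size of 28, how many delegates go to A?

Standard divisor 213035/28 ≈ 7608.393; standard quotas: A 2.872, B 2.958, C 4.879, D 2.436, E 4.557, F 3.326, G 2.282, H 4.690.
Rounding down gives 2, 2, 4, 2, 4, 3, 2, 4 = 23 seats, so the divisor must be adjusted.
With modified divisor 6600: modified quotas A 3.310, B 3.410, C 5.624, D 2.809, E 5.253, F 3.834, G 2.630, H 5.407.
Rounding down: A 3, B 3, C 5, D 2, E 5, F 3, G 2, H 5 (total 28).
A receives 3.

3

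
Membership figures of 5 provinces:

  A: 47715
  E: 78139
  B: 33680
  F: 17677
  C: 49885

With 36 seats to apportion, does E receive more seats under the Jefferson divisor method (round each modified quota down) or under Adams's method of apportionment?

Jefferson: A 8, E 13, B 5, F 2, C 8.
Adams: A 8, E 12, B 5, F 3, C 8.
E gets 13 under Jefferson and 12 under Adams.

Jefferson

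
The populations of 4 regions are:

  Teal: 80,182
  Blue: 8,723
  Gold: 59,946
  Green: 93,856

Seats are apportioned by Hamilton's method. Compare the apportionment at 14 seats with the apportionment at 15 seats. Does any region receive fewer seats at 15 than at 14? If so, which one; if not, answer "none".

Blue

At 14 seats: Teal 5, Blue 1, Gold 3, Green 5.
At 15 seats: Teal 5, Blue 0, Gold 4, Green 6.
Blue drops from 1 to 0.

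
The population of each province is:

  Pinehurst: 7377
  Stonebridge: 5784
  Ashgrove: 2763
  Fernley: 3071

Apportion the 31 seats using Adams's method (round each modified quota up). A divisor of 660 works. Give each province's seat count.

With modified divisor 660: modified quotas Pinehurst 11.177, Stonebridge 8.764, Ashgrove 4.186, Fernley 4.653.
Rounding up: Pinehurst 12, Stonebridge 9, Ashgrove 5, Fernley 5 (total 31).

Pinehurst 12, Stonebridge 9, Ashgrove 5, Fernley 5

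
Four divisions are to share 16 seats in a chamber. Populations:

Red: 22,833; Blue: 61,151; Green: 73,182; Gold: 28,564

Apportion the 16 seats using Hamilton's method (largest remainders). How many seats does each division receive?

Red=2; Blue=5; Green=6; Gold=3

Standard divisor: 185730 ÷ 16 ≈ 11608.125.
Standard quotas: Red 1.9670, Blue 5.2679, Green 6.3044, Gold 2.4607.
Lower quotas: Red 1, Blue 5, Green 6, Gold 2 (sum 14, leaving 2 seats).
Remainders in descending order: Red 0.9670, Gold 0.4607, Green 0.3044, Blue 0.2679.
Largest remainders: Red, Gold receive the extra seats.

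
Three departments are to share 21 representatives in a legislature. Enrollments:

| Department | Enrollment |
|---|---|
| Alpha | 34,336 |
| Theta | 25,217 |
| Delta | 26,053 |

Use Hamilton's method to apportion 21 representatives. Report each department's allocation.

Alpha 9, Theta 6, Delta 6

Total 85606; standard divisor 85606/21 ≈ 4076.476.
Standard quotas: Alpha 8.4230, Theta 6.1860, Delta 6.3911.
Lower quotas: Alpha 8, Theta 6, Delta 6 (sum 20, leaving 1 seat).
Remainders in descending order: Alpha 0.4230, Delta 0.3911, Theta 0.1860.
Largest remainder: Alpha receives the extra seat.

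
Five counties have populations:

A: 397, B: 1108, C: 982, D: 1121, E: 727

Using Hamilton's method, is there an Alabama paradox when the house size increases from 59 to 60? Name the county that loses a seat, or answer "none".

A

At 59 seats: A 6, B 15, C 13, D 15, E 10.
At 60 seats: A 5, B 15, C 14, D 16, E 10.
A drops from 6 to 5.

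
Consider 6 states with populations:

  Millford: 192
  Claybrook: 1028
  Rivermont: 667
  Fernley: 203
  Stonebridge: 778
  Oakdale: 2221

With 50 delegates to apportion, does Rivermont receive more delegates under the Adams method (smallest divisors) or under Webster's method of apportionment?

Adams: Millford 2, Claybrook 10, Rivermont 7, Fernley 2, Stonebridge 8, Oakdale 21.
Webster: Millford 2, Claybrook 10, Rivermont 6, Fernley 2, Stonebridge 8, Oakdale 22.
Rivermont gets 7 under Adams and 6 under Webster.

Adams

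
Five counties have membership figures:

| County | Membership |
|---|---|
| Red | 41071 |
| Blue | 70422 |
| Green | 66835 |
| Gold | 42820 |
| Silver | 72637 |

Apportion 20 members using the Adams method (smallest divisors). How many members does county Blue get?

5

Standard divisor 293785/20 ≈ 14689.25; standard quotas: Red 2.796, Blue 4.794, Green 4.550, Gold 2.915, Silver 4.945.
Rounding up gives 3, 5, 5, 3, 5 = 21 seats, so the divisor must be adjusted.
With modified divisor 17200: modified quotas Red 2.388, Blue 4.094, Green 3.886, Gold 2.490, Silver 4.223.
Rounding up: Red 3, Blue 5, Green 4, Gold 3, Silver 5 (total 20).
Blue receives 5.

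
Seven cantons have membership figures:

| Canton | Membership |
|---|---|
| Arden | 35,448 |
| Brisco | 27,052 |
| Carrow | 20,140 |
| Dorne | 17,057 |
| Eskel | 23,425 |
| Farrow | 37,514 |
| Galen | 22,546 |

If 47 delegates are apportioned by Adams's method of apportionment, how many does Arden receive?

9

Standard divisor 183182/47 ≈ 3897.489; standard quotas: Arden 9.095, Brisco 6.941, Carrow 5.167, Dorne 4.376, Eskel 6.010, Farrow 9.625, Galen 5.785.
Rounding up gives 10, 7, 6, 5, 7, 10, 6 = 51 seats, so the divisor must be adjusted.
With modified divisor 4200: modified quotas Arden 8.440, Brisco 6.441, Carrow 4.795, Dorne 4.061, Eskel 5.577, Farrow 8.932, Galen 5.368.
Rounding up: Arden 9, Brisco 7, Carrow 5, Dorne 5, Eskel 6, Farrow 9, Galen 6 (total 47).
Arden receives 9.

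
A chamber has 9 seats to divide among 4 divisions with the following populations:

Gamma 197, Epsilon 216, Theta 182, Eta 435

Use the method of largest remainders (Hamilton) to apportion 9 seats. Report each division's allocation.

The standard divisor is 1030/9 ≈ 114.444.
Standard quotas: Gamma 1.721, Epsilon 1.887, Theta 1.590, Eta 3.801.
Lower quotas: Gamma 1, Epsilon 1, Theta 1, Eta 3 (sum 6, leaving 3 seats).
Remainders in descending order: Epsilon 0.887, Eta 0.801, Gamma 0.721, Theta 0.590.
Largest remainders: Epsilon, Eta, Gamma receive the extra seats.

Gamma: 2, Epsilon: 2, Theta: 1, Eta: 4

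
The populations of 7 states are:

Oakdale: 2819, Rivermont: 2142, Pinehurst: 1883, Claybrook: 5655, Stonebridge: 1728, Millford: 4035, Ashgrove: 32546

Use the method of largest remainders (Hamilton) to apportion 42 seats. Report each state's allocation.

The standard divisor is 50808/42 ≈ 1209.714.
Standard quotas: Oakdale 2.3303, Rivermont 1.7707, Pinehurst 1.5566, Claybrook 4.6747, Stonebridge 1.4284, Millford 3.3355, Ashgrove 26.9039.
Lower quotas: Oakdale 2, Rivermont 1, Pinehurst 1, Claybrook 4, Stonebridge 1, Millford 3, Ashgrove 26 (sum 38, leaving 4 seats).
Remainders in descending order: Ashgrove 0.9039, Rivermont 0.7707, Claybrook 0.6747, Pinehurst 0.5566, Stonebridge 0.4284, Millford 0.3355, Oakdale 0.3303.
The surplus seats go to Ashgrove, Rivermont, Claybrook, Pinehurst.

Oakdale 2, Rivermont 2, Pinehurst 2, Claybrook 5, Stonebridge 1, Millford 3, Ashgrove 27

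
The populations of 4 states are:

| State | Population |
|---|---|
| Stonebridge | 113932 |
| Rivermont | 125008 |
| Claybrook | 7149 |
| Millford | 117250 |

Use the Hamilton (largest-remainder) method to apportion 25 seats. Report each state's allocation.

Total 363339; standard divisor 363339/25 ≈ 14533.56.
Standard quotas: Stonebridge 7.8392, Rivermont 8.6013, Claybrook 0.4919, Millford 8.0675.
Lower quotas: Stonebridge 7, Rivermont 8, Claybrook 0, Millford 8 (sum 23, leaving 2 seats).
Remainders in descending order: Stonebridge 0.8392, Rivermont 0.6013, Claybrook 0.4919, Millford 0.0675.
The surplus seats go to Stonebridge, Rivermont.

Stonebridge 8, Rivermont 9, Claybrook 0, Millford 8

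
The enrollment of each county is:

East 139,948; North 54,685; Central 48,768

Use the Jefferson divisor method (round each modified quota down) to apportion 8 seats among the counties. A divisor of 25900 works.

East 5, North 2, Central 1

With modified divisor 25900: modified quotas East 5.403, North 2.111, Central 1.883.
Rounding down: East 5, North 2, Central 1 (total 8).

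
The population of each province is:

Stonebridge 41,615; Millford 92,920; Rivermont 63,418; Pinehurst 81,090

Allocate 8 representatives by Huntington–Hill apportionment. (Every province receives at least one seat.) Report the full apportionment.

Stonebridge: 1, Millford: 3, Rivermont: 2, Pinehurst: 2

With divisor 35520: modified quotas Stonebridge 1.172, Millford 2.616, Rivermont 1.785, Pinehurst 2.283.
Geometric-mean thresholds: Stonebridge √(1·2)=1.414, Millford √(2·3)=2.449, Rivermont √(1·2)=1.414, Pinehurst √(2·3)=2.449.
Each quota rounded against its threshold gives Stonebridge 1, Millford 3, Rivermont 2, Pinehurst 2 (total 8).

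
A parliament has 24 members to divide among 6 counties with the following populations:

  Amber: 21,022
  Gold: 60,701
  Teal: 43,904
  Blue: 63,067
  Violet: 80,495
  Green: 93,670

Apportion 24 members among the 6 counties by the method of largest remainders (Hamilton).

Total 362859; standard divisor 362859/24 ≈ 15119.125.
Standard quotas: Amber 1.3904, Gold 4.0148, Teal 2.9039, Blue 4.1713, Violet 5.3241, Green 6.1955.
Lower quotas: Amber 1, Gold 4, Teal 2, Blue 4, Violet 5, Green 6 (sum 22, leaving 2 seats).
Remainders in descending order: Teal 0.9039, Amber 0.3904, Violet 0.3241, Green 0.1955, Blue 0.1713, Gold 0.0148.
The surplus seats go to Teal, Amber.

Amber 2, Gold 4, Teal 3, Blue 4, Violet 5, Green 6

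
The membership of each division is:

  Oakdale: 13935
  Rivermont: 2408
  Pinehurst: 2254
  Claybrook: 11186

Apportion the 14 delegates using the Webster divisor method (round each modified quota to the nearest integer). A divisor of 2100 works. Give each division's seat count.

Oakdale=7; Rivermont=1; Pinehurst=1; Claybrook=5

With modified divisor 2100: modified quotas Oakdale 6.636, Rivermont 1.147, Pinehurst 1.073, Claybrook 5.327.
Rounding to the nearest integer: Oakdale 7, Rivermont 1, Pinehurst 1, Claybrook 5 (total 14).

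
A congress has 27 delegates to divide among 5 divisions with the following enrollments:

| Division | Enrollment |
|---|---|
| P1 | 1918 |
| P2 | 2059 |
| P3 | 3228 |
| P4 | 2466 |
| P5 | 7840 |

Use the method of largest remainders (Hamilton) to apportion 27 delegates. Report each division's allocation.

The standard divisor is 17511/27 ≈ 648.556.
Standard quotas: P1 2.9573, P2 3.1747, P3 4.9772, P4 3.8023, P5 12.0884.
Lower quotas: P1 2, P2 3, P3 4, P4 3, P5 12 (sum 24, leaving 3 seats).
Remainders in descending order: P3 0.9772, P1 0.9573, P4 0.8023, P2 0.1747, P5 0.0884.
The surplus seats go to P3, P1, P4.

P1 3, P2 3, P3 5, P4 4, P5 12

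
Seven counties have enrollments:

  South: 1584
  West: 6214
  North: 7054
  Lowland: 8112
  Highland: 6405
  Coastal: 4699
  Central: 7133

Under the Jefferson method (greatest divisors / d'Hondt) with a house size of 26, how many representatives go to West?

4

Standard divisor 41201/26 ≈ 1584.654; standard quotas: South 1.000, West 3.921, North 4.451, Lowland 5.119, Highland 4.042, Coastal 2.965, Central 4.501.
Rounding down gives 0, 3, 4, 5, 4, 2, 4 = 22 seats, so the divisor must be adjusted.
With modified divisor 1420: modified quotas South 1.115, West 4.376, North 4.968, Lowland 5.713, Highland 4.511, Coastal 3.309, Central 5.023.
Rounding down: South 1, West 4, North 4, Lowland 5, Highland 4, Coastal 3, Central 5 (total 26).
West receives 4.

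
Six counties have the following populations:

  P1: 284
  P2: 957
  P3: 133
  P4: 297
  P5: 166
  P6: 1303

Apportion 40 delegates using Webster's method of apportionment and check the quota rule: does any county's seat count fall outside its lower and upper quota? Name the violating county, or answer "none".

Standard quotas: P1 3.618, P2 12.191, P3 1.694, P4 3.783, P5 2.115, P6 16.599.
Webster allocation: P1 4, P2 12, P3 2, P4 4, P5 2, P6 16.
Every allocation lies between the lower and upper quota.

none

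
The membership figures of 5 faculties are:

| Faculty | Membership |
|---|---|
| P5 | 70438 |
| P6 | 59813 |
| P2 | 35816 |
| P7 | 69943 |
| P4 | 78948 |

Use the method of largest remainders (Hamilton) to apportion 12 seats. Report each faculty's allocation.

Standard divisor: 314958 ÷ 12 ≈ 26246.5.
Standard quotas: P5 2.6837, P6 2.2789, P2 1.3646, P7 2.6649, P4 3.0079.
Lower quotas: P5 2, P6 2, P2 1, P7 2, P4 3 (sum 10, leaving 2 seats).
Remainders in descending order: P5 0.6837, P7 0.6649, P2 0.3646, P6 0.2789, P4 0.0079.
The surplus seats go to P5, P7.

P5: 3, P6: 2, P2: 1, P7: 3, P4: 3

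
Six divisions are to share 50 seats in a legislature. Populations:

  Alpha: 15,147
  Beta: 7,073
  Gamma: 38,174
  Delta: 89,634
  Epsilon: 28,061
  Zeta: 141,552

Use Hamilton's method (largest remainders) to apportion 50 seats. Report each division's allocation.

Alpha 2, Beta 1, Gamma 6, Delta 14, Epsilon 5, Zeta 22

The standard divisor is 319641/50 ≈ 6392.82.
Standard quotas: Alpha 2.3694, Beta 1.1064, Gamma 5.9714, Delta 14.0210, Epsilon 4.3895, Zeta 22.1423.
Lower quotas: Alpha 2, Beta 1, Gamma 5, Delta 14, Epsilon 4, Zeta 22 (sum 48, leaving 2 seats).
Remainders in descending order: Gamma 0.9714, Epsilon 0.3895, Alpha 0.3694, Zeta 0.1423, Beta 0.1064, Delta 0.0210.
The surplus seats go to Gamma, Epsilon.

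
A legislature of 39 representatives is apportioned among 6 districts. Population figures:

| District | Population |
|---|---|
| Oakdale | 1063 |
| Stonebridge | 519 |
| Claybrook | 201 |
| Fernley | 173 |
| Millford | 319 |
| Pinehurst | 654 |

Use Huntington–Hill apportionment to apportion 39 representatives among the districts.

Oakdale 14; Stonebridge 7; Claybrook 3; Fernley 2; Millford 4; Pinehurst 9

With divisor 75: modified quotas Oakdale 14.173, Stonebridge 6.920, Claybrook 2.680, Fernley 2.307, Millford 4.253, Pinehurst 8.720.
Geometric-mean thresholds: Oakdale √(14·15)=14.491, Stonebridge √(6·7)=6.481, Claybrook √(2·3)=2.449, Fernley √(2·3)=2.449, Millford √(4·5)=4.472, Pinehurst √(8·9)=8.485.
Each quota rounded against its threshold gives Oakdale 14, Stonebridge 7, Claybrook 3, Fernley 2, Millford 4, Pinehurst 9 (total 39).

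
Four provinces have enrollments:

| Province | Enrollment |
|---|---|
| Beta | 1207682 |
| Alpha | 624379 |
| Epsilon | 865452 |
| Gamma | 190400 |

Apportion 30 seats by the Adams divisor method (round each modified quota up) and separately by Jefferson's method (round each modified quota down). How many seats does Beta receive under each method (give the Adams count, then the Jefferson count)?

Adams: Beta 12, Alpha 7, Epsilon 9, Gamma 2.
Jefferson: Beta 13, Alpha 6, Epsilon 9, Gamma 2.
Beta gets 12 under Adams and 13 under Jefferson.

12 and 13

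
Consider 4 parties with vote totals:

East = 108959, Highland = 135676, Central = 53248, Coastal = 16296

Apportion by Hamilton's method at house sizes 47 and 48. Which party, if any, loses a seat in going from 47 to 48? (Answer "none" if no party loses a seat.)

Coastal

At 47 seats: East 16, Highland 20, Central 8, Coastal 3.
At 48 seats: East 17, Highland 21, Central 8, Coastal 2.
Coastal drops from 3 to 2.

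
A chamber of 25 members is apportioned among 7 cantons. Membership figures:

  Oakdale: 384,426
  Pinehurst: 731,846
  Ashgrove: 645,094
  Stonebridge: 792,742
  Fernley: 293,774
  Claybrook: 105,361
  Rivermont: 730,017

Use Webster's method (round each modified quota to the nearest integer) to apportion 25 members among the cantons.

Oakdale 3, Pinehurst 5, Ashgrove 4, Stonebridge 5, Fernley 2, Claybrook 1, Rivermont 5

Standard divisor 3683260/25 ≈ 147330.4; standard quotas: Oakdale 2.609, Pinehurst 4.967, Ashgrove 4.379, Stonebridge 5.381, Fernley 1.994, Claybrook 0.715, Rivermont 4.955.
Rounding to the nearest integer gives Oakdale 3, Pinehurst 5, Ashgrove 4, Stonebridge 5, Fernley 2, Claybrook 1, Rivermont 5 — total 25, matching the house size, so no adjustment is needed.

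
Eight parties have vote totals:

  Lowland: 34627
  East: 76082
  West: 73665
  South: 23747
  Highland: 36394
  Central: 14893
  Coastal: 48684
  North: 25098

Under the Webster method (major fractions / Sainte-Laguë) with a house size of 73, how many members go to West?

Standard divisor 333190/73 ≈ 4564.247; standard quotas: Lowland 7.587, East 16.669, West 16.140, South 5.203, Highland 7.974, Central 3.263, Coastal 10.666, North 5.499.
Rounding to the nearest integer gives Lowland 8, East 17, West 16, South 5, Highland 8, Central 3, Coastal 11, North 5 — total 73, matching the house size, so no adjustment is needed.
West receives 16.

16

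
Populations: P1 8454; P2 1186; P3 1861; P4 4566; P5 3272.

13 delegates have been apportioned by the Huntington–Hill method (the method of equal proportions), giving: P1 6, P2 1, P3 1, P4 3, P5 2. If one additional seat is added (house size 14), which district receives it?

P5

Priority for the next seat is population ÷ (√(s·(s+1))).
Priorities: P1 1304.481, P2 838.629, P3 1315.926, P4 1318.091, P5 1335.788.
Highest priority: P5.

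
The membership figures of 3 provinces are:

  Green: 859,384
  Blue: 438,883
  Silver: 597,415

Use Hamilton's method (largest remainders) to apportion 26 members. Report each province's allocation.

Total 1895682; standard divisor 1895682/26 ≈ 72910.846.
Standard quotas: Green 11.7868, Blue 6.0194, Silver 8.1938.
Lower quotas: Green 11, Blue 6, Silver 8 (sum 25, leaving 1 seat).
Remainders in descending order: Green 0.7868, Silver 0.1938, Blue 0.0194.
The surplus seat goes to Green.

Green=12; Blue=6; Silver=8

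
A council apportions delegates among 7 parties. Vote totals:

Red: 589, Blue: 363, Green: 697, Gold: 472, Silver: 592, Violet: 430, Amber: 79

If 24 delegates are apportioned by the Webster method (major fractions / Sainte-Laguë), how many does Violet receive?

3

Standard divisor 3222/24 ≈ 134.25; standard quotas: Red 4.387, Blue 2.704, Green 5.192, Gold 3.516, Silver 4.410, Violet 3.203, Amber 0.588.
Rounding to the nearest integer gives Red 4, Blue 3, Green 5, Gold 4, Silver 4, Violet 3, Amber 1 — total 24, matching the house size, so no adjustment is needed.
Violet receives 3.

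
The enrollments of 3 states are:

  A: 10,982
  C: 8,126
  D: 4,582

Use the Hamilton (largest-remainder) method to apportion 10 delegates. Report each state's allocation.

Total 23690; standard divisor 23690/10 = 2369.
Standard quotas: A 4.6357, C 3.4301, D 1.9341.
Lower quotas: A 4, C 3, D 1 (sum 8, leaving 2 seats).
Remainders in descending order: D 0.9341, A 0.6357, C 0.4301.
Largest remainders: D, A receive the extra seats.

A 5, C 3, D 2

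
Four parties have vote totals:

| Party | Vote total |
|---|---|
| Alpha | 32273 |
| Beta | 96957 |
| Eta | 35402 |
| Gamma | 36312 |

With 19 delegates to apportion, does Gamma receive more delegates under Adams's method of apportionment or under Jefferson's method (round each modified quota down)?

Adams: Alpha 3, Beta 9, Eta 3, Gamma 4.
Jefferson: Alpha 3, Beta 10, Eta 3, Gamma 3.
Gamma gets 4 under Adams and 3 under Jefferson.

Adams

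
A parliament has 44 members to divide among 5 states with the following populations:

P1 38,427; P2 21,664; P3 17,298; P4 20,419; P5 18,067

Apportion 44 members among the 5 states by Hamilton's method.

P1 15, P2 8, P3 6, P4 8, P5 7

Total 115875; standard divisor 115875/44 ≈ 2633.523.
Standard quotas: P1 14.5915, P2 8.2262, P3 6.5684, P4 7.7535, P5 6.8604.
Lower quotas: P1 14, P2 8, P3 6, P4 7, P5 6 (sum 41, leaving 3 seats).
Remainders in descending order: P5 0.8604, P4 0.7535, P1 0.5915, P3 0.5684, P2 0.2262.
Largest remainders: P5, P4, P1 receive the extra seats.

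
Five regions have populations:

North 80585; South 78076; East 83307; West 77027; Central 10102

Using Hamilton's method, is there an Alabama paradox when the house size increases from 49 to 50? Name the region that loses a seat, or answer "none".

At 49 seats: North 12, South 12, East 12, West 11, Central 2.
At 50 seats: North 12, South 12, East 13, West 12, Central 1.
Central drops from 2 to 1.

Central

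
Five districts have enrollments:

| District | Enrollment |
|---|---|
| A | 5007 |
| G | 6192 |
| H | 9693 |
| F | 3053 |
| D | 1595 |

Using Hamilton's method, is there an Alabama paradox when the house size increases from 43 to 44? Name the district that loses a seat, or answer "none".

At 43 seats: A 9, G 10, H 16, F 5, D 3.
At 44 seats: A 8, G 11, H 17, F 5, D 3.
A drops from 9 to 8.

A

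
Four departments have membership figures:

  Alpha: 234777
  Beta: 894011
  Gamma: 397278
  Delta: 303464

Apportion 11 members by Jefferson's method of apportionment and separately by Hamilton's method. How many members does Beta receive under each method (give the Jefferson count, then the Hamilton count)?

6 and 5

Jefferson: Alpha 1, Beta 6, Gamma 2, Delta 2.
Hamilton: Alpha 2, Beta 5, Gamma 2, Delta 2.
Beta gets 6 under Jefferson and 5 under Hamilton.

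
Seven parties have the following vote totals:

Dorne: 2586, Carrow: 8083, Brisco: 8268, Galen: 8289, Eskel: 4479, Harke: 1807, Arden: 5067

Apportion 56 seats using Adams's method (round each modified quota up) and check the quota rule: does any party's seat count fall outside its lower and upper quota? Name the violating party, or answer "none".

none

Standard quotas: Dorne 3.754, Carrow 11.733, Brisco 12.002, Galen 12.032, Eskel 6.502, Harke 2.623, Arden 7.355.
Adams allocation: Dorne 4, Carrow 11, Brisco 12, Galen 12, Eskel 7, Harke 3, Arden 7.
Every allocation lies between the lower and upper quota.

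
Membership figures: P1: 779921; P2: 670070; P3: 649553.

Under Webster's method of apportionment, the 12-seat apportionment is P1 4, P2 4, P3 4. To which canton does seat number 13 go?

P1

Priority for the next seat is population ÷ (current seats + 0.5).
Priorities: P1 173315.778, P2 148904.444, P3 144345.111.
Highest priority: P1.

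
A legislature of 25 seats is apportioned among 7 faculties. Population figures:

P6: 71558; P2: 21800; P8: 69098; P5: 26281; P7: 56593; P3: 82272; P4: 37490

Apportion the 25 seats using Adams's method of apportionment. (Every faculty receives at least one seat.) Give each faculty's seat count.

Standard divisor 365092/25 ≈ 14603.68; standard quotas: P6 4.900, P2 1.493, P8 4.732, P5 1.800, P7 3.875, P3 5.634, P4 2.567.
Rounding up gives 5, 2, 5, 2, 4, 6, 3 = 27 seats, so the divisor must be adjusted.
With modified divisor 17600: modified quotas P6 4.066, P2 1.239, P8 3.926, P5 1.493, P7 3.216, P3 4.675, P4 2.130.
Rounding up: P6 5, P2 2, P8 4, P5 2, P7 4, P3 5, P4 3 (total 25).

P6=5, P2=2, P8=4, P5=2, P7=4, P3=5, P4=3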